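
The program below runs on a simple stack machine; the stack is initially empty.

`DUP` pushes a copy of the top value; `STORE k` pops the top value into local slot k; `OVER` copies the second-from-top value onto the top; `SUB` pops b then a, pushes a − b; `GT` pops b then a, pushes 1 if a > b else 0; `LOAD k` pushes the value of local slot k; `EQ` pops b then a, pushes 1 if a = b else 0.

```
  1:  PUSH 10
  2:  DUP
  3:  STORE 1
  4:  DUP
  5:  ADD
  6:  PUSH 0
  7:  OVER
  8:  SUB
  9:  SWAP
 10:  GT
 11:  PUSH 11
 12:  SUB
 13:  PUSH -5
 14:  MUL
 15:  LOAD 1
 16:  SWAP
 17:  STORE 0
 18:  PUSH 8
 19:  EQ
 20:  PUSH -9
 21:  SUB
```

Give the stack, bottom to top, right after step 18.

PUSH 10 -> 10
DUP     -> 10 10
STORE 1 -> 10
DUP     -> 10 10
ADD     -> 20
PUSH 0  -> 20 0
OVER    -> 20 0 20
SUB     -> 20 -20
SWAP    -> -20 20
GT      -> 0
PUSH 11 -> 0 11
SUB     -> -11
PUSH -5 -> -11 -5
MUL     -> 55
LOAD 1  -> 55 10
SWAP    -> 10 55
STORE 0 -> 10
PUSH 8  -> 10 8

[10, 8]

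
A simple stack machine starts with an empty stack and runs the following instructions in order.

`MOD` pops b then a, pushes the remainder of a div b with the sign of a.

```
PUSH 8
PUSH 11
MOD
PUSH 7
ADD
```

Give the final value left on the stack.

PUSH 8  → [8]
PUSH 11 → [8, 11]
MOD     → [8]
PUSH 7  → [8, 7]
ADD     → [15]

15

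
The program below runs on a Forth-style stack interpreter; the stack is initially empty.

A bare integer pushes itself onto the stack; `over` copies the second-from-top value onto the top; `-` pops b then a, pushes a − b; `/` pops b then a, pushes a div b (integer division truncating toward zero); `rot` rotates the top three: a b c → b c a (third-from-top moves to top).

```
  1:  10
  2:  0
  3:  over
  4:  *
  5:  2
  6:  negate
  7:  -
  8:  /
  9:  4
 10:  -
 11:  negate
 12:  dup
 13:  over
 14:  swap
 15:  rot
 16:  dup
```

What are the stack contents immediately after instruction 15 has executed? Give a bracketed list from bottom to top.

[-1, -1, -1]

10     → 10
0      → 10 0
over   → 10 0 10
*      → 10 0
2      → 10 0 2
negate → 10 0 -2
-      → 10 2
/      → 5
4      → 5 4
-      → 1
negate → -1
dup    → -1 -1
over   → -1 -1 -1
swap   → -1 -1 -1
rot    → -1 -1 -1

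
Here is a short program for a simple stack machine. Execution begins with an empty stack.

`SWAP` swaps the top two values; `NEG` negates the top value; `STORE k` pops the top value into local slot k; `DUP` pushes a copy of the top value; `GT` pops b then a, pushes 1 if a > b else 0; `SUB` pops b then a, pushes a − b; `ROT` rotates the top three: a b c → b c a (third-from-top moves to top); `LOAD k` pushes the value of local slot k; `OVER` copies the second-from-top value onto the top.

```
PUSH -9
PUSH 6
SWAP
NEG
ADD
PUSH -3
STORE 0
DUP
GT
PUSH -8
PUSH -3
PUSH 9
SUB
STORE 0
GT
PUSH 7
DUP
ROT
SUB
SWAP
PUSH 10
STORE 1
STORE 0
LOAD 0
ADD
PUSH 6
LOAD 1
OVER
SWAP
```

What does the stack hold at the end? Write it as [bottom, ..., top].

[13, 6, 6, 10]

PUSH -9  [-9]
PUSH 6   [-9, 6]
SWAP     [6, -9]
NEG      [6, 9]
ADD      [15]
PUSH -3  [15, -3]
STORE 0  [15]
DUP      [15, 15]
GT       [0]
PUSH -8  [0, -8]
PUSH -3  [0, -8, -3]
PUSH 9   [0, -8, -3, 9]
SUB      [0, -8, -12]
STORE 0  [0, -8]
GT       [1]
PUSH 7   [1, 7]
DUP      [1, 7, 7]
ROT      [7, 7, 1]
SUB      [7, 6]
SWAP     [6, 7]
PUSH 10  [6, 7, 10]
STORE 1  [6, 7]
STORE 0  [6]
LOAD 0   [6, 7]
ADD      [13]
PUSH 6   [13, 6]
LOAD 1   [13, 6, 10]
OVER     [13, 6, 10, 6]
SWAP     [13, 6, 6, 10]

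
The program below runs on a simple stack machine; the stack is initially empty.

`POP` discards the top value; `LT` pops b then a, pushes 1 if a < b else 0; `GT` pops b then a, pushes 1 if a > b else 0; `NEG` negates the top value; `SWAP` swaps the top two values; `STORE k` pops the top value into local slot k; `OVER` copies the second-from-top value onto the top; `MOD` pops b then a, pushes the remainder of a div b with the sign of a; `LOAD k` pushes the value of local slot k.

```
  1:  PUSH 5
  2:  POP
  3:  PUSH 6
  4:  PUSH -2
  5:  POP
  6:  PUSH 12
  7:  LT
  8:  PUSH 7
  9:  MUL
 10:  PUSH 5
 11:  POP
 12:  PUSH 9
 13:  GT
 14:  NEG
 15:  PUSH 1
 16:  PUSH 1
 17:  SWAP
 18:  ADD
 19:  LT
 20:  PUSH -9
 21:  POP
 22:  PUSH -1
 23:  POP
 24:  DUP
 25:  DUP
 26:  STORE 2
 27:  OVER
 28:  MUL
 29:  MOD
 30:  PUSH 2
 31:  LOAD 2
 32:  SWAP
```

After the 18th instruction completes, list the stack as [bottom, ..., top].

PUSH 5  : 5
POP     : (empty)
PUSH 6  : 6
PUSH -2 : 6 -2
POP     : 6
PUSH 12 : 6 12
LT      : 1
PUSH 7  : 1 7
MUL     : 7
PUSH 5  : 7 5
POP     : 7
PUSH 9  : 7 9
GT      : 0
NEG     : 0
PUSH 1  : 0 1
PUSH 1  : 0 1 1
SWAP    : 0 1 1
ADD     : 0 2

[0, 2]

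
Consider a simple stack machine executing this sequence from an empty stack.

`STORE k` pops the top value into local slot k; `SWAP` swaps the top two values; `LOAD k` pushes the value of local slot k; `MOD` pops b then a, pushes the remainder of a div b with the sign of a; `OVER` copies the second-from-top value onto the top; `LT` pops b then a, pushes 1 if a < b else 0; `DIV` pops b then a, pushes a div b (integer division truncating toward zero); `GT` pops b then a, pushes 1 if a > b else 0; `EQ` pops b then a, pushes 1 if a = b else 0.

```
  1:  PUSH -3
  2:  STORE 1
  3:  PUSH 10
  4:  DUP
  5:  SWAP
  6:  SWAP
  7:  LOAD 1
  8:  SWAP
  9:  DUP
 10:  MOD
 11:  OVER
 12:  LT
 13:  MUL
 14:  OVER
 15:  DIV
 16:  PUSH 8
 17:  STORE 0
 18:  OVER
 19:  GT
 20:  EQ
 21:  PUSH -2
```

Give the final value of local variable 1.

-3

PUSH -3 -> [-3]
STORE 1 -> []
PUSH 10 -> [10]
DUP     -> [10, 10]
SWAP    -> [10, 10]
SWAP    -> [10, 10]
LOAD 1  -> [10, 10, -3]
SWAP    -> [10, -3, 10]
DUP     -> [10, -3, 10, 10]
MOD     -> [10, -3, 0]
OVER    -> [10, -3, 0, -3]
LT      -> [10, -3, 0]
MUL     -> [10, 0]
OVER    -> [10, 0, 10]
DIV     -> [10, 0]
PUSH 8  -> [10, 0, 8]
STORE 0 -> [10, 0]
OVER    -> [10, 0, 10]
GT      -> [10, 0]
EQ      -> [0]
PUSH -2 -> [0, -2]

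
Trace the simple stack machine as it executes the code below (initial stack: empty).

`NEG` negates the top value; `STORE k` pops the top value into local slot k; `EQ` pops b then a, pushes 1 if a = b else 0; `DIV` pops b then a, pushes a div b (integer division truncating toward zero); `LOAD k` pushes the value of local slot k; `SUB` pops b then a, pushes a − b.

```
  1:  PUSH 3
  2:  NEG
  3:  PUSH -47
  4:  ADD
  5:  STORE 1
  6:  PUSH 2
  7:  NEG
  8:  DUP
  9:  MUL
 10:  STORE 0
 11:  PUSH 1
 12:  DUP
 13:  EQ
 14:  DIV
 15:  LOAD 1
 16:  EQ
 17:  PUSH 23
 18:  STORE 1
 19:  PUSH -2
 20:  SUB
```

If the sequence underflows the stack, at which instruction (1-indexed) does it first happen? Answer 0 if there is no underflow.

14

PUSH 3   -> [3]
NEG      -> [-3]
PUSH -47 -> [-3, -47]
ADD      -> [-50]
STORE 1  -> []
PUSH 2   -> [2]
NEG      -> [-2]
DUP      -> [-2, -2]
MUL      -> [4]
STORE 0  -> []
PUSH 1   -> [1]
DUP      -> [1, 1]
EQ       -> [1]
DIV  — needs 2 operands, stack has 1 → underflow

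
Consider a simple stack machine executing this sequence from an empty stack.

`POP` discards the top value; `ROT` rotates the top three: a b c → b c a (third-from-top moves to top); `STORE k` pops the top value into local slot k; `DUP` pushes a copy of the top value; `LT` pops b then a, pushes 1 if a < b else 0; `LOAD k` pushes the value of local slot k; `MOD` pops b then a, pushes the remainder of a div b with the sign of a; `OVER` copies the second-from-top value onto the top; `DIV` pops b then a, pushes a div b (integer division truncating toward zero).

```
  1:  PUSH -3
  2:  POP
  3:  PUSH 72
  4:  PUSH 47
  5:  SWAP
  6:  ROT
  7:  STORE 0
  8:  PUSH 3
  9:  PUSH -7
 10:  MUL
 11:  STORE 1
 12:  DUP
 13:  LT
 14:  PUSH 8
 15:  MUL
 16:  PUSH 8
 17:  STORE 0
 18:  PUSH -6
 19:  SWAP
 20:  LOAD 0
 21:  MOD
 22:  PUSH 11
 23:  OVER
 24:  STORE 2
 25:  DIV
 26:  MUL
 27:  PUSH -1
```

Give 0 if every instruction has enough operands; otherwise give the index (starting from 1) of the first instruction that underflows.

PUSH -3  -3
POP      (empty)
PUSH 72  72
PUSH 47  72 47
SWAP     47 72
ROT  — needs 3 operands, stack has 2 → underflow

6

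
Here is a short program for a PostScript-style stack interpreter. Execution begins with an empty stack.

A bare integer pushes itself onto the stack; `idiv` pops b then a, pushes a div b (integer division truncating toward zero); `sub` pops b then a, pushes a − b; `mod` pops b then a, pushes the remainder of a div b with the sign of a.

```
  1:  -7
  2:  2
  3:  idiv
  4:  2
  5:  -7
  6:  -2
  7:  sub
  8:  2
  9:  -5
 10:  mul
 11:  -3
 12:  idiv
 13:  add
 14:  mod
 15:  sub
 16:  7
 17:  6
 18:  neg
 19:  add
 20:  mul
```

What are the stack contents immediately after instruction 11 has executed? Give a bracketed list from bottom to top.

-7    [-7]
2     [-7, 2]
idiv  [-3]
2     [-3, 2]
-7    [-3, 2, -7]
-2    [-3, 2, -7, -2]
sub   [-3, 2, -5]
2     [-3, 2, -5, 2]
-5    [-3, 2, -5, 2, -5]
mul   [-3, 2, -5, -10]
-3    [-3, 2, -5, -10, -3]

[-3, 2, -5, -10, -3]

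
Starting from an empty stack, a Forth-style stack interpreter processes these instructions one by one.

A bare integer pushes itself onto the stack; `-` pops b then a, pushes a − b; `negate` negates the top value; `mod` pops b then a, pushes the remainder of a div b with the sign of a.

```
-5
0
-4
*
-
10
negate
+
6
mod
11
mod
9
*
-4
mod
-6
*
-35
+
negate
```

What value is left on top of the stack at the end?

-5     -> -5
0      -> -5 0
-4     -> -5 0 -4
*      -> -5 0
-      -> -5
10     -> -5 10
negate -> -5 -10
+      -> -15
6      -> -15 6
mod    -> -3
11     -> -3 11
mod    -> -3
9      -> -3 9
*      -> -27
-4     -> -27 -4
mod    -> -3
-6     -> -3 -6
*      -> 18
-35    -> 18 -35
+      -> -17
negate -> 17

17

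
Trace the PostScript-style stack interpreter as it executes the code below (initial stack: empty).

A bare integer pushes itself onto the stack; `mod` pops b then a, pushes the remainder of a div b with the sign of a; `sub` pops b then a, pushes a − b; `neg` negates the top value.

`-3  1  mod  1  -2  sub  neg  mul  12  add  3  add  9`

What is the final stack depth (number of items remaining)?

2

-3  -> -3
1   -> -3 1
mod -> 0
1   -> 0 1
-2  -> 0 1 -2
sub -> 0 3
neg -> 0 -3
mul -> 0
12  -> 0 12
add -> 12
3   -> 12 3
add -> 15
9   -> 15 9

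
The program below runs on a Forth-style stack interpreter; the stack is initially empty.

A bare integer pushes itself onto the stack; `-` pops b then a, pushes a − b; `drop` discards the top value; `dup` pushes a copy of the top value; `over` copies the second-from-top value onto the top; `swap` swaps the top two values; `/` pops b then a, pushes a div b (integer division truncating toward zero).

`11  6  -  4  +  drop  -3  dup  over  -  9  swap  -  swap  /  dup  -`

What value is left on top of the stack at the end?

0

11    11
6     11 6
-     5
4     5 4
+     9
drop  (empty)
-3    -3
dup   -3 -3
over  -3 -3 -3
-     -3 0
9     -3 0 9
swap  -3 9 0
-     -3 9
swap  9 -3
/     -3
dup   -3 -3
-     0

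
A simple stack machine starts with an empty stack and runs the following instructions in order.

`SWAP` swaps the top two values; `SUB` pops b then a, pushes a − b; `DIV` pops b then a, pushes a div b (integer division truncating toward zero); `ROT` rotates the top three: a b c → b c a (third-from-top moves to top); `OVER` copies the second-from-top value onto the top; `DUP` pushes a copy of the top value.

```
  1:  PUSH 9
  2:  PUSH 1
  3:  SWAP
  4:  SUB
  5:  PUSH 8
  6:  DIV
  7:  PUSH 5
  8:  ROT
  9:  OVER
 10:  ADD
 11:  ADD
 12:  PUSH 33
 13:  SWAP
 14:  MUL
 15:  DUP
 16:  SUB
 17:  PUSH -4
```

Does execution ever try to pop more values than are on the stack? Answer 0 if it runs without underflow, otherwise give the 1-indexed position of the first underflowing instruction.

8

PUSH 9 : 9
PUSH 1 : 9 1
SWAP   : 1 9
SUB    : -8
PUSH 8 : -8 8
DIV    : -1
PUSH 5 : -1 5
ROT  — needs 3 operands, stack has 2 → underflow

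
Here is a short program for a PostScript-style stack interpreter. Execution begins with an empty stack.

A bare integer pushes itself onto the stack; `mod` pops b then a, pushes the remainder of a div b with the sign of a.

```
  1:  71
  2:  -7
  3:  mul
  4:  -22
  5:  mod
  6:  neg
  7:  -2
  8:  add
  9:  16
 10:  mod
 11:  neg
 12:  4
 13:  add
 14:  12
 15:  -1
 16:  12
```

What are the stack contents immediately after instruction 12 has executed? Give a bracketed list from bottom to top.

71   [71]
-7   [71, -7]
mul  [-497]
-22  [-497, -22]
mod  [-13]
neg  [13]
-2   [13, -2]
add  [11]
16   [11, 16]
mod  [11]
neg  [-11]
4    [-11, 4]

[-11, 4]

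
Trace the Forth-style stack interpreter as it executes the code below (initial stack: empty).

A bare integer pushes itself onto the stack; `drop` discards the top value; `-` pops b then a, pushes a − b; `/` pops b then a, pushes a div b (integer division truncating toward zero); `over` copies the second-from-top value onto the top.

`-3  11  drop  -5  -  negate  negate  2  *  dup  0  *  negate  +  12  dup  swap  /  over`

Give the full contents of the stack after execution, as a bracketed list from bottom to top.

-3      -3
11      -3 11
drop    -3
-5      -3 -5
-       2
negate  -2
negate  2
2       2 2
*       4
dup     4 4
0       4 4 0
*       4 0
negate  4 0
+       4
12      4 12
dup     4 12 12
swap    4 12 12
/       4 1
over    4 1 4

[4, 1, 4]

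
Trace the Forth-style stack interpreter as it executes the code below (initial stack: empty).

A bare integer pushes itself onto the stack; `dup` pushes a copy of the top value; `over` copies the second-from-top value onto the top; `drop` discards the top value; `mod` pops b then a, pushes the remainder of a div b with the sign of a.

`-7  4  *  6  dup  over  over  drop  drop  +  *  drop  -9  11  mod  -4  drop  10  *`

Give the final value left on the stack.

-7    [-7]
4     [-7, 4]
*     [-28]
6     [-28, 6]
dup   [-28, 6, 6]
over  [-28, 6, 6, 6]
over  [-28, 6, 6, 6, 6]
drop  [-28, 6, 6, 6]
drop  [-28, 6, 6]
+     [-28, 12]
*     [-336]
drop  []
-9    [-9]
11    [-9, 11]
mod   [-9]
-4    [-9, -4]
drop  [-9]
10    [-9, 10]
*     [-90]

-90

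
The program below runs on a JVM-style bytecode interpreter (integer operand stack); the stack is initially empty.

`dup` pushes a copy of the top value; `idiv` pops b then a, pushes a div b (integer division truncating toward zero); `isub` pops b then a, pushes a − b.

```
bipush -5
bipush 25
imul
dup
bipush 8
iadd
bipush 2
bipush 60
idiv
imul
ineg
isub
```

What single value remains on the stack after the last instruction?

bipush -5  -5
bipush 25  -5 25
imul       -125
dup        -125 -125
bipush 8   -125 -125 8
iadd       -125 -117
bipush 2   -125 -117 2
bipush 60  -125 -117 2 60
idiv       -125 -117 0
imul       -125 0
ineg       -125 0
isub       -125

-125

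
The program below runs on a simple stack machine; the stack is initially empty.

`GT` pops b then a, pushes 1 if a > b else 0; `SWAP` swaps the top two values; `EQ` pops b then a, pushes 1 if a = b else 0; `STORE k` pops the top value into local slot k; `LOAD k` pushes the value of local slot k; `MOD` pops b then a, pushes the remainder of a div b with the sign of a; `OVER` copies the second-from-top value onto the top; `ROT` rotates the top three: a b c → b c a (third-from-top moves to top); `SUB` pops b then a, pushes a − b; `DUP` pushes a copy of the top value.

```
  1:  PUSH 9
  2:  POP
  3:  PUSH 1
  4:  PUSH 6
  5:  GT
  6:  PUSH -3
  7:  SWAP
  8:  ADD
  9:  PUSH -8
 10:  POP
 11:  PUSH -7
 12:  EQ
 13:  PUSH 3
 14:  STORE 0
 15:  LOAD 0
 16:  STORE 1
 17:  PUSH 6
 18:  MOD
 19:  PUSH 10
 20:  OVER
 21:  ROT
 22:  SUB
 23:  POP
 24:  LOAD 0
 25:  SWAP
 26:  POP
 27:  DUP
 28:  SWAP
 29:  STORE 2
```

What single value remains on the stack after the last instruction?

PUSH 9  → 9
POP     → (empty)
PUSH 1  → 1
PUSH 6  → 1 6
GT      → 0
PUSH -3 → 0 -3
SWAP    → -3 0
ADD     → -3
PUSH -8 → -3 -8
POP     → -3
PUSH -7 → -3 -7
EQ      → 0
PUSH 3  → 0 3
STORE 0 → 0
LOAD 0  → 0 3
STORE 1 → 0
PUSH 6  → 0 6
MOD     → 0
PUSH 10 → 0 10
OVER    → 0 10 0
ROT     → 10 0 0
SUB     → 10 0
POP     → 10
LOAD 0  → 10 3
SWAP    → 3 10
POP     → 3
DUP     → 3 3
SWAP    → 3 3
STORE 2 → 3

3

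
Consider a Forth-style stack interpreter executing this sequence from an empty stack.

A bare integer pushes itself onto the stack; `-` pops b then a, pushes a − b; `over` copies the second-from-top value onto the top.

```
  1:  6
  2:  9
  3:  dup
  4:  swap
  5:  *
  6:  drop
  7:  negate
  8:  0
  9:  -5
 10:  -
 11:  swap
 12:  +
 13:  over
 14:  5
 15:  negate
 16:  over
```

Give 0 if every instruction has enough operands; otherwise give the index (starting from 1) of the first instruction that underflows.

13

6       6
9       6 9
dup     6 9 9
swap    6 9 9
*       6 81
drop    6
negate  -6
0       -6 0
-5      -6 0 -5
-       -6 5
swap    5 -6
+       -1
over  — needs 2 operands, stack has 1 → underflow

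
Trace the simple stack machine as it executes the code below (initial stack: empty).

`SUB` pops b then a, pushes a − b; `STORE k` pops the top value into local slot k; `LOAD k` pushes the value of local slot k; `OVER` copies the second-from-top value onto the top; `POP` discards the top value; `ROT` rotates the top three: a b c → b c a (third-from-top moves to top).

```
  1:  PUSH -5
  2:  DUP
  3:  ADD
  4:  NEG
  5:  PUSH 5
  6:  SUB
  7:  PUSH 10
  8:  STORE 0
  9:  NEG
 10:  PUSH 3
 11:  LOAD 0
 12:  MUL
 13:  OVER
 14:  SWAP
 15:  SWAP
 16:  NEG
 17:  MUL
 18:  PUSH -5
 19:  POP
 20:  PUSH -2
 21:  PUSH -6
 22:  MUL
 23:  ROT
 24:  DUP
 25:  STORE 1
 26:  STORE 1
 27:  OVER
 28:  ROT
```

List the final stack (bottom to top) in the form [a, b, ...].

PUSH -5  -5
DUP      -5 -5
ADD      -10
NEG      10
PUSH 5   10 5
SUB      5
PUSH 10  5 10
STORE 0  5
NEG      -5
PUSH 3   -5 3
LOAD 0   -5 3 10
MUL      -5 30
OVER     -5 30 -5
SWAP     -5 -5 30
SWAP     -5 30 -5
NEG      -5 30 5
MUL      -5 150
PUSH -5  -5 150 -5
POP      -5 150
PUSH -2  -5 150 -2
PUSH -6  -5 150 -2 -6
MUL      -5 150 12
ROT      150 12 -5
DUP      150 12 -5 -5
STORE 1  150 12 -5
STORE 1  150 12
OVER     150 12 150
ROT      12 150 150

[12, 150, 150]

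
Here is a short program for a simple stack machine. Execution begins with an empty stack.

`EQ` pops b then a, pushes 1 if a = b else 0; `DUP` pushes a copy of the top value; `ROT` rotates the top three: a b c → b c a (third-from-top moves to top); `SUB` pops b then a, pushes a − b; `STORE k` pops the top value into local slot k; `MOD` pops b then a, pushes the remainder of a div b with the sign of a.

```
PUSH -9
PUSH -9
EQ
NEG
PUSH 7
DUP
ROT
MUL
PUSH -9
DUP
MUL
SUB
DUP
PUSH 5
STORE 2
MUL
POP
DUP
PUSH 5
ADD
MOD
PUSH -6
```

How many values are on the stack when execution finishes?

PUSH -9  -9
PUSH -9  -9 -9
EQ       1
NEG      -1
PUSH 7   -1 7
DUP      -1 7 7
ROT      7 7 -1
MUL      7 -7
PUSH -9  7 -7 -9
DUP      7 -7 -9 -9
MUL      7 -7 81
SUB      7 -88
DUP      7 -88 -88
PUSH 5   7 -88 -88 5
STORE 2  7 -88 -88
MUL      7 7744
POP      7
DUP      7 7
PUSH 5   7 7 5
ADD      7 12
MOD      7
PUSH -6  7 -6

2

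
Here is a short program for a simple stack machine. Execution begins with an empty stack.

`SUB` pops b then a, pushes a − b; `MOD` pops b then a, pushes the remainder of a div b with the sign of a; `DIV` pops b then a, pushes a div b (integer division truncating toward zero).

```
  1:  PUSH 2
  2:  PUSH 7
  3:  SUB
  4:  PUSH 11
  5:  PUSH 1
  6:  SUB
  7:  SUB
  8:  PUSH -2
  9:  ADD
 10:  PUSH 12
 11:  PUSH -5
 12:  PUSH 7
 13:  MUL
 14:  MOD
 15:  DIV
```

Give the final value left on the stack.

-1

PUSH 2  → [2]
PUSH 7  → [2, 7]
SUB     → [-5]
PUSH 11 → [-5, 11]
PUSH 1  → [-5, 11, 1]
SUB     → [-5, 10]
SUB     → [-15]
PUSH -2 → [-15, -2]
ADD     → [-17]
PUSH 12 → [-17, 12]
PUSH -5 → [-17, 12, -5]
PUSH 7  → [-17, 12, -5, 7]
MUL     → [-17, 12, -35]
MOD     → [-17, 12]
DIV     → [-1]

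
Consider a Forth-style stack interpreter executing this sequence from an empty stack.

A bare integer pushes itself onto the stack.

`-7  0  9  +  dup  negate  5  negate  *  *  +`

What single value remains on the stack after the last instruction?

-7      [-7]
0       [-7, 0]
9       [-7, 0, 9]
+       [-7, 9]
dup     [-7, 9, 9]
negate  [-7, 9, -9]
5       [-7, 9, -9, 5]
negate  [-7, 9, -9, -5]
*       [-7, 9, 45]
*       [-7, 405]
+       [398]

398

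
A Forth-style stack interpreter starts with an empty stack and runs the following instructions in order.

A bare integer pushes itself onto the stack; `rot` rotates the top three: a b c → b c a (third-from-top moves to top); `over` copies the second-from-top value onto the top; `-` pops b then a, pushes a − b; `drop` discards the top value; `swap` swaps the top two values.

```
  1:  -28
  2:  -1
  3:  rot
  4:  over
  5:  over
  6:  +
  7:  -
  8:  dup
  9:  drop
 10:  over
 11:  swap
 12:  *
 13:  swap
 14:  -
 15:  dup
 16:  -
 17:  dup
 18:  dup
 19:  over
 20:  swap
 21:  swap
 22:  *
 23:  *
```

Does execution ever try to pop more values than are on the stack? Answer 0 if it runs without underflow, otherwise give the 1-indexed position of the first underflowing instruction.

-28 → [-28]
-1  → [-28, -1]
rot  — needs 3 operands, stack has 2 → underflow

3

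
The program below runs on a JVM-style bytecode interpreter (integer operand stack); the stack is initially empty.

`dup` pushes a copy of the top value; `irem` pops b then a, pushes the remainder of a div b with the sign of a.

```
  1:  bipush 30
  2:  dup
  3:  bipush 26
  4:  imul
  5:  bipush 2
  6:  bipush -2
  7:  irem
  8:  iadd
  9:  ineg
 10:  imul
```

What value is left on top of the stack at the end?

-23400

bipush 30 : 30
dup       : 30 30
bipush 26 : 30 30 26
imul      : 30 780
bipush 2  : 30 780 2
bipush -2 : 30 780 2 -2
irem      : 30 780 0
iadd      : 30 780
ineg      : 30 -780
imul      : -23400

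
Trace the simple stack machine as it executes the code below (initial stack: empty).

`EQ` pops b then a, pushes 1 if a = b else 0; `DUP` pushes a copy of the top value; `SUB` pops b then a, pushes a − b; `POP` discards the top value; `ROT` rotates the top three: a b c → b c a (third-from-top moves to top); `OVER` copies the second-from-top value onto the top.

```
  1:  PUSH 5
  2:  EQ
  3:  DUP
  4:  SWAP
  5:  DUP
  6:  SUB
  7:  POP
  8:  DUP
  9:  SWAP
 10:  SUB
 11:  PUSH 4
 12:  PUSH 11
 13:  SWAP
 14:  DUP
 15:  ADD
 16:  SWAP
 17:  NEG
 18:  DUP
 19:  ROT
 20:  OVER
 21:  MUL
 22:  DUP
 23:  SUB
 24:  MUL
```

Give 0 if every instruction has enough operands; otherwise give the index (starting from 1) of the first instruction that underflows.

2

PUSH 5  [5]
EQ  — needs 2 operands, stack has 1 → underflow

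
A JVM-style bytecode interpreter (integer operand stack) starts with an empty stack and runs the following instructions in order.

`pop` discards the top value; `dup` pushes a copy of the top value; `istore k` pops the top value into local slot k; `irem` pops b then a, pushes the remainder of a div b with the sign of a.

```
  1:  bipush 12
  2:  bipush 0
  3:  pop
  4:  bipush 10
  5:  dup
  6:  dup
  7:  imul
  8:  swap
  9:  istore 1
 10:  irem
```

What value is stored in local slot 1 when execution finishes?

bipush 12  12
bipush 0   12 0
pop        12
bipush 10  12 10
dup        12 10 10
dup        12 10 10 10
imul       12 10 100
swap       12 100 10
istore 1   12 100
irem       12

10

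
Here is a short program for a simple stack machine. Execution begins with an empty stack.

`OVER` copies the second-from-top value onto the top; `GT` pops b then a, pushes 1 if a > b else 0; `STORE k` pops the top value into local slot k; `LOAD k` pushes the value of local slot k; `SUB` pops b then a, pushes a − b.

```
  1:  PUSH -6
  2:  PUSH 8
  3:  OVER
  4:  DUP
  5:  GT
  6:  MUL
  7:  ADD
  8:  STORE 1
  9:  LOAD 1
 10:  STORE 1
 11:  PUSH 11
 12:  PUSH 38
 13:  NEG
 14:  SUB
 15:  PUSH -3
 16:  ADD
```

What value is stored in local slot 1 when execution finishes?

-6

PUSH -6  -6
PUSH 8   -6 8
OVER     -6 8 -6
DUP      -6 8 -6 -6
GT       -6 8 0
MUL      -6 0
ADD      -6
STORE 1  (empty)
LOAD 1   -6
STORE 1  (empty)
PUSH 11  11
PUSH 38  11 38
NEG      11 -38
SUB      49
PUSH -3  49 -3
ADD      46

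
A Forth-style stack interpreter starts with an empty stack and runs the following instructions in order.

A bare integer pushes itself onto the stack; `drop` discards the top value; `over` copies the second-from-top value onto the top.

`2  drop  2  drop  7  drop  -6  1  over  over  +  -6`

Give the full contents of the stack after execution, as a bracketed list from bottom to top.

2     2
drop  (empty)
2     2
drop  (empty)
7     7
drop  (empty)
-6    -6
1     -6 1
over  -6 1 -6
over  -6 1 -6 1
+     -6 1 -5
-6    -6 1 -5 -6

[-6, 1, -5, -6]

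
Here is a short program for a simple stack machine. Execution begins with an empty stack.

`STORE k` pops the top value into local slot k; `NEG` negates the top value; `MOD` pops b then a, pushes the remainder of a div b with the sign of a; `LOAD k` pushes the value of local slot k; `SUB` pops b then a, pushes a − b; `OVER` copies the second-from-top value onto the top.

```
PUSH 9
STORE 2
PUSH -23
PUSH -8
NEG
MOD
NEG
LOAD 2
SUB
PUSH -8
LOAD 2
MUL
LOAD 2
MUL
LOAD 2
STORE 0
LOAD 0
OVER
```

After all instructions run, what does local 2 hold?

PUSH 9   -> 9
STORE 2  -> (empty)
PUSH -23 -> -23
PUSH -8  -> -23 -8
NEG      -> -23 8
MOD      -> -7
NEG      -> 7
LOAD 2   -> 7 9
SUB      -> -2
PUSH -8  -> -2 -8
LOAD 2   -> -2 -8 9
MUL      -> -2 -72
LOAD 2   -> -2 -72 9
MUL      -> -2 -648
LOAD 2   -> -2 -648 9
STORE 0  -> -2 -648
LOAD 0   -> -2 -648 9
OVER     -> -2 -648 9 -648

9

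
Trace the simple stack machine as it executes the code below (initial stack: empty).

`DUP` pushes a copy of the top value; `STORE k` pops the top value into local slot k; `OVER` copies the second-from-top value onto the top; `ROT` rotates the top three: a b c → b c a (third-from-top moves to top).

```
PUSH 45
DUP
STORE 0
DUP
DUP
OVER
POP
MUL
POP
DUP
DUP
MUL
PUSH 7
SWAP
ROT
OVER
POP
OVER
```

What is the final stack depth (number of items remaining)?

PUSH 45 : 45
DUP     : 45 45
STORE 0 : 45
DUP     : 45 45
DUP     : 45 45 45
OVER    : 45 45 45 45
POP     : 45 45 45
MUL     : 45 2025
POP     : 45
DUP     : 45 45
DUP     : 45 45 45
MUL     : 45 2025
PUSH 7  : 45 2025 7
SWAP    : 45 7 2025
ROT     : 7 2025 45
OVER    : 7 2025 45 2025
POP     : 7 2025 45
OVER    : 7 2025 45 2025

4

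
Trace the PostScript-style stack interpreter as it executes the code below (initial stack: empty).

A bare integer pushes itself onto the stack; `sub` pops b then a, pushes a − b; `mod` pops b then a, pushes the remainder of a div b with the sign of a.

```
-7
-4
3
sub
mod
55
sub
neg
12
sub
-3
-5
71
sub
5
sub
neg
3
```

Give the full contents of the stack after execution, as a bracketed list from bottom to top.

[43, -3, 81, 3]

-7  → [-7]
-4  → [-7, -4]
3   → [-7, -4, 3]
sub → [-7, -7]
mod → [0]
55  → [0, 55]
sub → [-55]
neg → [55]
12  → [55, 12]
sub → [43]
-3  → [43, -3]
-5  → [43, -3, -5]
71  → [43, -3, -5, 71]
sub → [43, -3, -76]
5   → [43, -3, -76, 5]
sub → [43, -3, -81]
neg → [43, -3, 81]
3   → [43, -3, 81, 3]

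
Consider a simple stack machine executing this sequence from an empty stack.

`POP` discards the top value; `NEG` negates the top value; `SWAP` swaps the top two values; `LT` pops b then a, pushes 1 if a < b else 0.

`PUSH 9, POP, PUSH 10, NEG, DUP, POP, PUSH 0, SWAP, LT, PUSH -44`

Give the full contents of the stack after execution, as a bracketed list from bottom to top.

PUSH 9   → [9]
POP      → []
PUSH 10  → [10]
NEG      → [-10]
DUP      → [-10, -10]
POP      → [-10]
PUSH 0   → [-10, 0]
SWAP     → [0, -10]
LT       → [0]
PUSH -44 → [0, -44]

[0, -44]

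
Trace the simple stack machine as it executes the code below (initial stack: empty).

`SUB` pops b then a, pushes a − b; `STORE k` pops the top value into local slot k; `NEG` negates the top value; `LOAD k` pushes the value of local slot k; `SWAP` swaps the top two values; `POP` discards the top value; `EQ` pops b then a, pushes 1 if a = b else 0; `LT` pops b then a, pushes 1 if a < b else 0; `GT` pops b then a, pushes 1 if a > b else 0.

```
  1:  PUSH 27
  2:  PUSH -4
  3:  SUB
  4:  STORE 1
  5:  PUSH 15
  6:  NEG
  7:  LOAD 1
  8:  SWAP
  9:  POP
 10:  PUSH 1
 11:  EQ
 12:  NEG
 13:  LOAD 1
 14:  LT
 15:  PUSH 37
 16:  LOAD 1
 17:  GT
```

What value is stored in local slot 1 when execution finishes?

PUSH 27 → 27
PUSH -4 → 27 -4
SUB     → 31
STORE 1 → (empty)
PUSH 15 → 15
NEG     → -15
LOAD 1  → -15 31
SWAP    → 31 -15
POP     → 31
PUSH 1  → 31 1
EQ      → 0
NEG     → 0
LOAD 1  → 0 31
LT      → 1
PUSH 37 → 1 37
LOAD 1  → 1 37 31
GT      → 1 1

31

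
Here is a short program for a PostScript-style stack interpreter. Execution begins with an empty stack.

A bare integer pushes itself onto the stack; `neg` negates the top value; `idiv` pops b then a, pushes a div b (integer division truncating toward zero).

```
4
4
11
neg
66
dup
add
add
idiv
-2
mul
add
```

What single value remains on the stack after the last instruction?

4

4     4
4     4 4
11    4 4 11
neg   4 4 -11
66    4 4 -11 66
dup   4 4 -11 66 66
add   4 4 -11 132
add   4 4 121
idiv  4 0
-2    4 0 -2
mul   4 0
add   4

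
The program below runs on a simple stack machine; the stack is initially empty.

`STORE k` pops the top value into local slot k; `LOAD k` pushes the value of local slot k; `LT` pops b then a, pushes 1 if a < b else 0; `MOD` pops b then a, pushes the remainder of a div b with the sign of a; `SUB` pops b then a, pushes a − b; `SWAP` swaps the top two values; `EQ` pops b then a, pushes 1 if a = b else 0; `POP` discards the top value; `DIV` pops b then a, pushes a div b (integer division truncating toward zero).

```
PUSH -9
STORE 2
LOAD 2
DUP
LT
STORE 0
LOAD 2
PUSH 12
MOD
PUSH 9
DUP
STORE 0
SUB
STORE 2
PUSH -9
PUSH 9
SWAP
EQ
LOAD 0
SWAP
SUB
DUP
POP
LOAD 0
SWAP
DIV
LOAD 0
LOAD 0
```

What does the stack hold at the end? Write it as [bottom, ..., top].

PUSH -9 → -9
STORE 2 → (empty)
LOAD 2  → -9
DUP     → -9 -9
LT      → 0
STORE 0 → (empty)
LOAD 2  → -9
PUSH 12 → -9 12
MOD     → -9
PUSH 9  → -9 9
DUP     → -9 9 9
STORE 0 → -9 9
SUB     → -18
STORE 2 → (empty)
PUSH -9 → -9
PUSH 9  → -9 9
SWAP    → 9 -9
EQ      → 0
LOAD 0  → 0 9
SWAP    → 9 0
SUB     → 9
DUP     → 9 9
POP     → 9
LOAD 0  → 9 9
SWAP    → 9 9
DIV     → 1
LOAD 0  → 1 9
LOAD 0  → 1 9 9

[1, 9, 9]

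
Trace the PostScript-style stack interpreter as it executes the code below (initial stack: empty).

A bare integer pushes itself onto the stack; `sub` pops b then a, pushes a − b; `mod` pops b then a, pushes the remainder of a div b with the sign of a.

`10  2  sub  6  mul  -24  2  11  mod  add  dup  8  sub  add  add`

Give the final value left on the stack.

10  → 10
2   → 10 2
sub → 8
6   → 8 6
mul → 48
-24 → 48 -24
2   → 48 -24 2
11  → 48 -24 2 11
mod → 48 -24 2
add → 48 -22
dup → 48 -22 -22
8   → 48 -22 -22 8
sub → 48 -22 -30
add → 48 -52
add → -4

-4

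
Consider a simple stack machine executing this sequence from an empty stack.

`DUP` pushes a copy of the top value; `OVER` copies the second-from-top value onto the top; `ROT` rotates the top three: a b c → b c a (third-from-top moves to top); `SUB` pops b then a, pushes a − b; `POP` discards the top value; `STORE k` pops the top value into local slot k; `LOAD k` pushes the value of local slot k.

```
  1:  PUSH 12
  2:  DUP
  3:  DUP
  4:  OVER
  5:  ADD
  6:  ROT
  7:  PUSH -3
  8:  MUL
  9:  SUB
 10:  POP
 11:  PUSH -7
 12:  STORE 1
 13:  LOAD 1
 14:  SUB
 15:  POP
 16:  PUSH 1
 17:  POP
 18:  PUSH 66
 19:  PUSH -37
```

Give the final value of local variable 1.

PUSH 12  : 12
DUP      : 12 12
DUP      : 12 12 12
OVER     : 12 12 12 12
ADD      : 12 12 24
ROT      : 12 24 12
PUSH -3  : 12 24 12 -3
MUL      : 12 24 -36
SUB      : 12 60
POP      : 12
PUSH -7  : 12 -7
STORE 1  : 12
LOAD 1   : 12 -7
SUB      : 19
POP      : (empty)
PUSH 1   : 1
POP      : (empty)
PUSH 66  : 66
PUSH -37 : 66 -37

-7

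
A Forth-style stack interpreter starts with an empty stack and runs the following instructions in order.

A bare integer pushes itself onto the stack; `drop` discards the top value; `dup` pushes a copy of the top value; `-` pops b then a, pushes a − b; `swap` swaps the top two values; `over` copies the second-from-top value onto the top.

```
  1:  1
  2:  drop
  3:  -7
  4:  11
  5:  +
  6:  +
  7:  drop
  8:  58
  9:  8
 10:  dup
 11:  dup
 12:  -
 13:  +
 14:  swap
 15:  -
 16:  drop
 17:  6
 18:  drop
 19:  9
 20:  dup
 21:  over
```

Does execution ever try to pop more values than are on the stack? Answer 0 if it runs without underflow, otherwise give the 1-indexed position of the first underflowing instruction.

1    → [1]
drop → []
-7   → [-7]
11   → [-7, 11]
+    → [4]
+  — needs 2 operands, stack has 1 → underflow

6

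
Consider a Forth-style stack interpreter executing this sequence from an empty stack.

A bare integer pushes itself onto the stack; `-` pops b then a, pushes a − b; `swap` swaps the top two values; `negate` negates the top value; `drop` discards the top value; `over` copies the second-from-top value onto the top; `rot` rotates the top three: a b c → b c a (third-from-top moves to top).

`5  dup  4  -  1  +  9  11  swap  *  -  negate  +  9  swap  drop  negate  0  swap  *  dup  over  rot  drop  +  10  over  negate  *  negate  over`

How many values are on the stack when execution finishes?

3

5      -> 5
dup    -> 5 5
4      -> 5 5 4
-      -> 5 1
1      -> 5 1 1
+      -> 5 2
9      -> 5 2 9
11     -> 5 2 9 11
swap   -> 5 2 11 9
*      -> 5 2 99
-      -> 5 -97
negate -> 5 97
+      -> 102
9      -> 102 9
swap   -> 9 102
drop   -> 9
negate -> -9
0      -> -9 0
swap   -> 0 -9
*      -> 0
dup    -> 0 0
over   -> 0 0 0
rot    -> 0 0 0
drop   -> 0 0
+      -> 0
10     -> 0 10
over   -> 0 10 0
negate -> 0 10 0
*      -> 0 0
negate -> 0 0
over   -> 0 0 0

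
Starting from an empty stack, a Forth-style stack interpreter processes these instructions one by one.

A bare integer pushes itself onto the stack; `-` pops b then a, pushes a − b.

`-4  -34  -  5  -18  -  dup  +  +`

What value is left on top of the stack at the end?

76

-4  -> [-4]
-34 -> [-4, -34]
-   -> [30]
5   -> [30, 5]
-18 -> [30, 5, -18]
-   -> [30, 23]
dup -> [30, 23, 23]
+   -> [30, 46]
+   -> [76]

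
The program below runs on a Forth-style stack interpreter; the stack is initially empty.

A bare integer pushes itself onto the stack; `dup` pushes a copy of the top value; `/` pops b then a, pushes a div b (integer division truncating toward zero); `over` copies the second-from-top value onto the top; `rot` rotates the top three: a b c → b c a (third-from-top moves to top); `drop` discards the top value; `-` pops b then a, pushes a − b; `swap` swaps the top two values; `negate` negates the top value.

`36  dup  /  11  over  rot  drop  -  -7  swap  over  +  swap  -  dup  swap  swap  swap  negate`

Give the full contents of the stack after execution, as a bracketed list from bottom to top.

[10, -10]

36     -> [36]
dup    -> [36, 36]
/      -> [1]
11     -> [1, 11]
over   -> [1, 11, 1]
rot    -> [11, 1, 1]
drop   -> [11, 1]
-      -> [10]
-7     -> [10, -7]
swap   -> [-7, 10]
over   -> [-7, 10, -7]
+      -> [-7, 3]
swap   -> [3, -7]
-      -> [10]
dup    -> [10, 10]
swap   -> [10, 10]
swap   -> [10, 10]
swap   -> [10, 10]
negate -> [10, -10]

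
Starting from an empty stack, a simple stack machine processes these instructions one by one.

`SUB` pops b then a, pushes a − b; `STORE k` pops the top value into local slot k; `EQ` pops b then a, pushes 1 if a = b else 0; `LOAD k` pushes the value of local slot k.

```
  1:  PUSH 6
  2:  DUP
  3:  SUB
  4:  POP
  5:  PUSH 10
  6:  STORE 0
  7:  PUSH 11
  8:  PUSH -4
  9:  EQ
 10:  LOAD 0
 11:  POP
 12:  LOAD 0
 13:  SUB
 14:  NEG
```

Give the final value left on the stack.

PUSH 6  : [6]
DUP     : [6, 6]
SUB     : [0]
POP     : []
PUSH 10 : [10]
STORE 0 : []
PUSH 11 : [11]
PUSH -4 : [11, -4]
EQ      : [0]
LOAD 0  : [0, 10]
POP     : [0]
LOAD 0  : [0, 10]
SUB     : [-10]
NEG     : [10]

10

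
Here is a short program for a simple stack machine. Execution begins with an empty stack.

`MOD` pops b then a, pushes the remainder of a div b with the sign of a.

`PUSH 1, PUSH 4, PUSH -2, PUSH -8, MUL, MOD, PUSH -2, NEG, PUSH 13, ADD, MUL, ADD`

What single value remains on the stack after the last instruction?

61

PUSH 1  -> [1]
PUSH 4  -> [1, 4]
PUSH -2 -> [1, 4, -2]
PUSH -8 -> [1, 4, -2, -8]
MUL     -> [1, 4, 16]
MOD     -> [1, 4]
PUSH -2 -> [1, 4, -2]
NEG     -> [1, 4, 2]
PUSH 13 -> [1, 4, 2, 13]
ADD     -> [1, 4, 15]
MUL     -> [1, 60]
ADD     -> [61]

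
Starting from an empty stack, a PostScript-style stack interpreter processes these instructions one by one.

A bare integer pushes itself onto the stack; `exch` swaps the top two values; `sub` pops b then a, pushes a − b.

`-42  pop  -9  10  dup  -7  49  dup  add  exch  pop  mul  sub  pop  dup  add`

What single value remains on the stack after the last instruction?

-18

-42  : [-42]
pop  : []
-9   : [-9]
10   : [-9, 10]
dup  : [-9, 10, 10]
-7   : [-9, 10, 10, -7]
49   : [-9, 10, 10, -7, 49]
dup  : [-9, 10, 10, -7, 49, 49]
add  : [-9, 10, 10, -7, 98]
exch : [-9, 10, 10, 98, -7]
pop  : [-9, 10, 10, 98]
mul  : [-9, 10, 980]
sub  : [-9, -970]
pop  : [-9]
dup  : [-9, -9]
add  : [-18]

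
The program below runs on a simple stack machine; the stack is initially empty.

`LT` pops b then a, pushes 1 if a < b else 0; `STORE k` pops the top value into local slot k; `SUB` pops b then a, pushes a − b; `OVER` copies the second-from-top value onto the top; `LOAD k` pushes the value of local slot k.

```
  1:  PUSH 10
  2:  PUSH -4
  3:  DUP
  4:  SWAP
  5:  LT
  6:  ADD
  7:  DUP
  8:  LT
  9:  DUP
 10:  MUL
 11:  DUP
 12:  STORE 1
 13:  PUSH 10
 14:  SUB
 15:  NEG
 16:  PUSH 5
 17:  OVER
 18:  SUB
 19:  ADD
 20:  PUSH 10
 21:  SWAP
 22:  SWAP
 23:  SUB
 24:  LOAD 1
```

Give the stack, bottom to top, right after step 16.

PUSH 10 → 10
PUSH -4 → 10 -4
DUP     → 10 -4 -4
SWAP    → 10 -4 -4
LT      → 10 0
ADD     → 10
DUP     → 10 10
LT      → 0
DUP     → 0 0
MUL     → 0
DUP     → 0 0
STORE 1 → 0
PUSH 10 → 0 10
SUB     → -10
NEG     → 10
PUSH 5  → 10 5

[10, 5]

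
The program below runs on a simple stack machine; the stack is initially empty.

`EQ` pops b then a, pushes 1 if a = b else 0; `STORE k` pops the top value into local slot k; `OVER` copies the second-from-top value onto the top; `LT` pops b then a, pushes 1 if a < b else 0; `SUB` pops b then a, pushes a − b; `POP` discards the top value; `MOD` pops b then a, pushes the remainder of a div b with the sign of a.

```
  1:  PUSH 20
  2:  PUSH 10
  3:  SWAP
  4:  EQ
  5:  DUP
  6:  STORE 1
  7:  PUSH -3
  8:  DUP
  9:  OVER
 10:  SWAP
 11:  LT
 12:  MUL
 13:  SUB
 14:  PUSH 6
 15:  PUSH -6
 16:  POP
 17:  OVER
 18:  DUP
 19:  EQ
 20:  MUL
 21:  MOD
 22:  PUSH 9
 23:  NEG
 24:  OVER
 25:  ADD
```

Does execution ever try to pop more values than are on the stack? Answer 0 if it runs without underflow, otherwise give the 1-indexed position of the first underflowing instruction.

0

PUSH 20 : [20]
PUSH 10 : [20, 10]
SWAP    : [10, 20]
EQ      : [0]
DUP     : [0, 0]
STORE 1 : [0]
PUSH -3 : [0, -3]
DUP     : [0, -3, -3]
OVER    : [0, -3, -3, -3]
SWAP    : [0, -3, -3, -3]
LT      : [0, -3, 0]
MUL     : [0, 0]
SUB     : [0]
PUSH 6  : [0, 6]
PUSH -6 : [0, 6, -6]
POP     : [0, 6]
OVER    : [0, 6, 0]
DUP     : [0, 6, 0, 0]
EQ      : [0, 6, 1]
MUL     : [0, 6]
MOD     : [0]
PUSH 9  : [0, 9]
NEG     : [0, -9]
OVER    : [0, -9, 0]
ADD     : [0, -9]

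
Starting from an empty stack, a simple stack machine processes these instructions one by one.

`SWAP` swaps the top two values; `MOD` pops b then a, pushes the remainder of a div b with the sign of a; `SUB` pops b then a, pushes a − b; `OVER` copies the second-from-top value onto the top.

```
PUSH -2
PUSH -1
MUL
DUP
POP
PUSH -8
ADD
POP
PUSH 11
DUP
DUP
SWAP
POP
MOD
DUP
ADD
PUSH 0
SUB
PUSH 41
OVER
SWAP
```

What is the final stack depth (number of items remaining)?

3

PUSH -2  -2
PUSH -1  -2 -1
MUL      2
DUP      2 2
POP      2
PUSH -8  2 -8
ADD      -6
POP      (empty)
PUSH 11  11
DUP      11 11
DUP      11 11 11
SWAP     11 11 11
POP      11 11
MOD      0
DUP      0 0
ADD      0
PUSH 0   0 0
SUB      0
PUSH 41  0 41
OVER     0 41 0
SWAP     0 0 41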